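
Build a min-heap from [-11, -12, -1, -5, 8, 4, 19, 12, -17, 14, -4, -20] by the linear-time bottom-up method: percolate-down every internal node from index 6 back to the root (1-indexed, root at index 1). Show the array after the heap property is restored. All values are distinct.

[-20, -17, -11, -12, -4, -1, 19, 12, -5, 14, 8, 4]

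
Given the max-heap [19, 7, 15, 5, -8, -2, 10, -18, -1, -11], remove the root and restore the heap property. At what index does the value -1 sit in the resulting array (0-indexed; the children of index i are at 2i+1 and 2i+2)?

8

remove root 19; move last element -11 to root → [-11, 7, 15, 5, -8, -2, 10, -18, -1]
-11 vs larger child 15 at index 2, swap → [15, 7, -11, 5, -8, -2, 10, -18, -1]
-11 vs larger child 10 at index 6, swap → [15, 7, 10, 5, -8, -2, -11, -18, -1]
resulting array: [15, 7, 10, 5, -8, -2, -11, -18, -1]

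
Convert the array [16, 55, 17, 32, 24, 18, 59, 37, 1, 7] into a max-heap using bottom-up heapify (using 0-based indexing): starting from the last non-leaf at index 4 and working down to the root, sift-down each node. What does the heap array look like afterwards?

sift down from index 4: already satisfies heap property
sift down from index 3:
  32 vs larger child 37 at index 7, swap → [16, 55, 17, 37, 24, 18, 59, 32, 1, 7]
sift down from index 2:
  17 vs larger child 59 at index 6, swap → [16, 55, 59, 37, 24, 18, 17, 32, 1, 7]
sift down from index 1: already satisfies heap property
sift down from index 0:
  16 vs larger child 59 at index 2, swap → [59, 55, 16, 37, 24, 18, 17, 32, 1, 7]
  16 vs larger child 18 at index 5, swap → [59, 55, 18, 37, 24, 16, 17, 32, 1, 7]

[59, 55, 18, 37, 24, 16, 17, 32, 1, 7]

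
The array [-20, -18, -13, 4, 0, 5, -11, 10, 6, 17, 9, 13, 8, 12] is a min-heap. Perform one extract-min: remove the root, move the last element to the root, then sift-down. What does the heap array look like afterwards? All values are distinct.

[-18, 0, -13, 4, 9, 5, -11, 10, 6, 17, 12, 13, 8]

remove root -20; move last element 12 to root → [12, -18, -13, 4, 0, 5, -11, 10, 6, 17, 9, 13, 8]
12 vs smaller child -18 at index 1, swap → [-18, 12, -13, 4, 0, 5, -11, 10, 6, 17, 9, 13, 8]
12 vs smaller child 0 at index 4, swap → [-18, 0, -13, 4, 12, 5, -11, 10, 6, 17, 9, 13, 8]
12 vs smaller child 9 at index 10, swap → [-18, 0, -13, 4, 9, 5, -11, 10, 6, 17, 12, 13, 8]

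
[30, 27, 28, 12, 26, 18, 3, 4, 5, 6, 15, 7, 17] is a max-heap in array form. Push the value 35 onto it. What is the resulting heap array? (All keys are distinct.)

[35, 27, 30, 12, 26, 18, 28, 4, 5, 6, 15, 7, 17, 3]

append 35 at index 13 → [30, 27, 28, 12, 26, 18, 3, 4, 5, 6, 15, 7, 17, 35]
35 > parent 3 at index 6, swap → [30, 27, 28, 12, 26, 18, 35, 4, 5, 6, 15, 7, 17, 3]
35 > parent 28 at index 2, swap → [30, 27, 35, 12, 26, 18, 28, 4, 5, 6, 15, 7, 17, 3]
35 > parent 30 at index 0, swap → [35, 27, 30, 12, 26, 18, 28, 4, 5, 6, 15, 7, 17, 3]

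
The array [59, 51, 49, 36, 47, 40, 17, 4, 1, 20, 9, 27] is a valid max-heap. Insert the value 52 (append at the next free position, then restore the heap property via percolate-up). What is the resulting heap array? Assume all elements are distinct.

[59, 51, 52, 36, 47, 49, 17, 4, 1, 20, 9, 27, 40]

append 52 at index 12 → [59, 51, 49, 36, 47, 40, 17, 4, 1, 20, 9, 27, 52]
52 > parent 40 at index 5, swap → [59, 51, 49, 36, 47, 52, 17, 4, 1, 20, 9, 27, 40]
52 > parent 49 at index 2, swap → [59, 51, 52, 36, 47, 49, 17, 4, 1, 20, 9, 27, 40]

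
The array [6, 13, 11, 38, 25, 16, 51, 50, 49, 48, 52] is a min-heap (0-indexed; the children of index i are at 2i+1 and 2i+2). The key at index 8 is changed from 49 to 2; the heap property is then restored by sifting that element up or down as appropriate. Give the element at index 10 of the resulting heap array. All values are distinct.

set index 8 from 49 to 2 → [6, 13, 11, 38, 25, 16, 51, 50, 2, 48, 52]
2 < parent 38 at index 3, swap → [6, 13, 11, 2, 25, 16, 51, 50, 38, 48, 52]
2 < parent 13 at index 1, swap → [6, 2, 11, 13, 25, 16, 51, 50, 38, 48, 52]
2 < parent 6 at index 0, swap → [2, 6, 11, 13, 25, 16, 51, 50, 38, 48, 52]
resulting array: [2, 6, 11, 13, 25, 16, 51, 50, 38, 48, 52]

52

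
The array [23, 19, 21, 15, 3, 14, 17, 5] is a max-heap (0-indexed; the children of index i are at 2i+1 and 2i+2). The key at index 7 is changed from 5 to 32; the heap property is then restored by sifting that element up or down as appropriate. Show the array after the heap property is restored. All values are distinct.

[32, 23, 21, 19, 3, 14, 17, 15]

set index 7 from 5 to 32 → [23, 19, 21, 15, 3, 14, 17, 32]
32 > parent 15 at index 3, swap → [23, 19, 21, 32, 3, 14, 17, 15]
32 > parent 19 at index 1, swap → [23, 32, 21, 19, 3, 14, 17, 15]
32 > parent 23 at index 0, swap → [32, 23, 21, 19, 3, 14, 17, 15]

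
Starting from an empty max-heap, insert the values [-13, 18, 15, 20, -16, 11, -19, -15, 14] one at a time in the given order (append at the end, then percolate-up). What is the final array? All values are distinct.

Insert -13:
  append -13 at index 0 → [-13] (no swap needed)
Insert 18:
  append 18 at index 1 → [-13, 18]
  18 > parent -13 at index 0, swap → [18, -13]
Insert 15:
  append 15 at index 2 → [18, -13, 15] (no swap needed)
Insert 20:
  append 20 at index 3 → [18, -13, 15, 20]
  20 > parent -13 at index 1, swap → [18, 20, 15, -13]
  20 > parent 18 at index 0, swap → [20, 18, 15, -13]
Insert -16:
  append -16 at index 4 → [20, 18, 15, -13, -16] (no swap needed)
Insert 11:
  append 11 at index 5 → [20, 18, 15, -13, -16, 11] (no swap needed)
Insert -19:
  append -19 at index 6 → [20, 18, 15, -13, -16, 11, -19] (no swap needed)
Insert -15:
  append -15 at index 7 → [20, 18, 15, -13, -16, 11, -19, -15] (no swap needed)
Insert 14:
  append 14 at index 8 → [20, 18, 15, -13, -16, 11, -19, -15, 14]
  14 > parent -13 at index 3, swap → [20, 18, 15, 14, -16, 11, -19, -15, -13]

[20, 18, 15, 14, -16, 11, -19, -15, -13]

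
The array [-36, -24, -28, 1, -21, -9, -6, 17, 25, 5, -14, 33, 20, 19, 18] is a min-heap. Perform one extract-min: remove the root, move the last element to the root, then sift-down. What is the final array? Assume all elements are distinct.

remove root -36; move last element 18 to root → [18, -24, -28, 1, -21, -9, -6, 17, 25, 5, -14, 33, 20, 19]
18 vs smaller child -28 at index 2, swap → [-28, -24, 18, 1, -21, -9, -6, 17, 25, 5, -14, 33, 20, 19]
18 vs smaller child -9 at index 5, swap → [-28, -24, -9, 1, -21, 18, -6, 17, 25, 5, -14, 33, 20, 19]

[-28, -24, -9, 1, -21, 18, -6, 17, 25, 5, -14, 33, 20, 19]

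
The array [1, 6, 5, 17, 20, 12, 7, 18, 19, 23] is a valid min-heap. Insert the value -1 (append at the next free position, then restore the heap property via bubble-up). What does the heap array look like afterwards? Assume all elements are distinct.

append -1 at index 10 → [1, 6, 5, 17, 20, 12, 7, 18, 19, 23, -1]
-1 < parent 20 at index 4, swap → [1, 6, 5, 17, -1, 12, 7, 18, 19, 23, 20]
-1 < parent 6 at index 1, swap → [1, -1, 5, 17, 6, 12, 7, 18, 19, 23, 20]
-1 < parent 1 at index 0, swap → [-1, 1, 5, 17, 6, 12, 7, 18, 19, 23, 20]

[-1, 1, 5, 17, 6, 12, 7, 18, 19, 23, 20]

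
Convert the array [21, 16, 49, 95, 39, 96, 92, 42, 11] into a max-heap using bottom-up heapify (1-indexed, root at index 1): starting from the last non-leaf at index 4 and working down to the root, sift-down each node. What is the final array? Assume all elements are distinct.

[96, 95, 92, 42, 39, 49, 21, 16, 11]

sift down from index 4: already satisfies heap property
sift down from index 3:
  49 vs larger child 96 at index 6, swap → [21, 16, 96, 95, 39, 49, 92, 42, 11]
sift down from index 2:
  16 vs larger child 95 at index 4, swap → [21, 95, 96, 16, 39, 49, 92, 42, 11]
  16 vs larger child 42 at index 8, swap → [21, 95, 96, 42, 39, 49, 92, 16, 11]
sift down from index 1:
  21 vs larger child 96 at index 3, swap → [96, 95, 21, 42, 39, 49, 92, 16, 11]
  21 vs larger child 92 at index 7, swap → [96, 95, 92, 42, 39, 49, 21, 16, 11]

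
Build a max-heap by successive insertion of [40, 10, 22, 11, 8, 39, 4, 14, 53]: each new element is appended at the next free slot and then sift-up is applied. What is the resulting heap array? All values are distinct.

Insert 40:
  append 40 at index 0 → [40] (no swap needed)
Insert 10:
  append 10 at index 1 → [40, 10] (no swap needed)
Insert 22:
  append 22 at index 2 → [40, 10, 22] (no swap needed)
Insert 11:
  append 11 at index 3 → [40, 10, 22, 11]
  11 > parent 10 at index 1, swap → [40, 11, 22, 10]
Insert 8:
  append 8 at index 4 → [40, 11, 22, 10, 8] (no swap needed)
Insert 39:
  append 39 at index 5 → [40, 11, 22, 10, 8, 39]
  39 > parent 22 at index 2, swap → [40, 11, 39, 10, 8, 22]
Insert 4:
  append 4 at index 6 → [40, 11, 39, 10, 8, 22, 4] (no swap needed)
Insert 14:
  append 14 at index 7 → [40, 11, 39, 10, 8, 22, 4, 14]
  14 > parent 10 at index 3, swap → [40, 11, 39, 14, 8, 22, 4, 10]
  14 > parent 11 at index 1, swap → [40, 14, 39, 11, 8, 22, 4, 10]
Insert 53:
  append 53 at index 8 → [40, 14, 39, 11, 8, 22, 4, 10, 53]
  53 > parent 11 at index 3, swap → [40, 14, 39, 53, 8, 22, 4, 10, 11]
  53 > parent 14 at index 1, swap → [40, 53, 39, 14, 8, 22, 4, 10, 11]
  53 > parent 40 at index 0, swap → [53, 40, 39, 14, 8, 22, 4, 10, 11]

[53, 40, 39, 14, 8, 22, 4, 10, 11]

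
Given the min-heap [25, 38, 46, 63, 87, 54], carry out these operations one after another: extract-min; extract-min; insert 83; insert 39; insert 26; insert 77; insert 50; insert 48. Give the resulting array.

extract-min → returns 25:
  remove root 25; move last element 54 to root → [54, 38, 46, 63, 87]
  54 vs smaller child 38 at index 1, swap → [38, 54, 46, 63, 87]
extract-min → returns 38:
  remove root 38; move last element 87 to root → [87, 54, 46, 63]
  87 vs smaller child 46 at index 2, swap → [46, 54, 87, 63]
insert 83:
  append 83 at index 4 → [46, 54, 87, 63, 83] (no swap needed)
insert 39:
  append 39 at index 5 → [46, 54, 87, 63, 83, 39]
  39 < parent 87 at index 2, swap → [46, 54, 39, 63, 83, 87]
  39 < parent 46 at index 0, swap → [39, 54, 46, 63, 83, 87]
insert 26:
  append 26 at index 6 → [39, 54, 46, 63, 83, 87, 26]
  26 < parent 46 at index 2, swap → [39, 54, 26, 63, 83, 87, 46]
  26 < parent 39 at index 0, swap → [26, 54, 39, 63, 83, 87, 46]
insert 77:
  append 77 at index 7 → [26, 54, 39, 63, 83, 87, 46, 77] (no swap needed)
insert 50:
  append 50 at index 8 → [26, 54, 39, 63, 83, 87, 46, 77, 50]
  50 < parent 63 at index 3, swap → [26, 54, 39, 50, 83, 87, 46, 77, 63]
  50 < parent 54 at index 1, swap → [26, 50, 39, 54, 83, 87, 46, 77, 63]
insert 48:
  append 48 at index 9 → [26, 50, 39, 54, 83, 87, 46, 77, 63, 48]
  48 < parent 83 at index 4, swap → [26, 50, 39, 54, 48, 87, 46, 77, 63, 83]
  48 < parent 50 at index 1, swap → [26, 48, 39, 54, 50, 87, 46, 77, 63, 83]

[26, 48, 39, 54, 50, 87, 46, 77, 63, 83]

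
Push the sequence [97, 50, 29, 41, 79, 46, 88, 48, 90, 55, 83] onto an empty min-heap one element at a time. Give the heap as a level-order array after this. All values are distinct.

Insert 97:
  append 97 at index 0 → [97] (no swap needed)
Insert 50:
  append 50 at index 1 → [97, 50]
  50 < parent 97 at index 0, swap → [50, 97]
Insert 29:
  append 29 at index 2 → [50, 97, 29]
  29 < parent 50 at index 0, swap → [29, 97, 50]
Insert 41:
  append 41 at index 3 → [29, 97, 50, 41]
  41 < parent 97 at index 1, swap → [29, 41, 50, 97]
Insert 79:
  append 79 at index 4 → [29, 41, 50, 97, 79] (no swap needed)
Insert 46:
  append 46 at index 5 → [29, 41, 50, 97, 79, 46]
  46 < parent 50 at index 2, swap → [29, 41, 46, 97, 79, 50]
Insert 88:
  append 88 at index 6 → [29, 41, 46, 97, 79, 50, 88] (no swap needed)
Insert 48:
  append 48 at index 7 → [29, 41, 46, 97, 79, 50, 88, 48]
  48 < parent 97 at index 3, swap → [29, 41, 46, 48, 79, 50, 88, 97]
Insert 90:
  append 90 at index 8 → [29, 41, 46, 48, 79, 50, 88, 97, 90] (no swap needed)
Insert 55:
  append 55 at index 9 → [29, 41, 46, 48, 79, 50, 88, 97, 90, 55]
  55 < parent 79 at index 4, swap → [29, 41, 46, 48, 55, 50, 88, 97, 90, 79]
Insert 83:
  append 83 at index 10 → [29, 41, 46, 48, 55, 50, 88, 97, 90, 79, 83] (no swap needed)

[29, 41, 46, 48, 55, 50, 88, 97, 90, 79, 83]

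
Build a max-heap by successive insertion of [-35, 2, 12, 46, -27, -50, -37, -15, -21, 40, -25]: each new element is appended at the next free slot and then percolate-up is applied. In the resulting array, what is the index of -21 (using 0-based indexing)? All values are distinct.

Insert -35:
  append -35 at index 0 → [-35] (no swap needed)
Insert 2:
  append 2 at index 1 → [-35, 2]
  2 > parent -35 at index 0, swap → [2, -35]
Insert 12:
  append 12 at index 2 → [2, -35, 12]
  12 > parent 2 at index 0, swap → [12, -35, 2]
Insert 46:
  append 46 at index 3 → [12, -35, 2, 46]
  46 > parent -35 at index 1, swap → [12, 46, 2, -35]
  46 > parent 12 at index 0, swap → [46, 12, 2, -35]
Insert -27:
  append -27 at index 4 → [46, 12, 2, -35, -27] (no swap needed)
Insert -50:
  append -50 at index 5 → [46, 12, 2, -35, -27, -50] (no swap needed)
Insert -37:
  append -37 at index 6 → [46, 12, 2, -35, -27, -50, -37] (no swap needed)
Insert -15:
  append -15 at index 7 → [46, 12, 2, -35, -27, -50, -37, -15]
  -15 > parent -35 at index 3, swap → [46, 12, 2, -15, -27, -50, -37, -35]
Insert -21:
  append -21 at index 8 → [46, 12, 2, -15, -27, -50, -37, -35, -21] (no swap needed)
Insert 40:
  append 40 at index 9 → [46, 12, 2, -15, -27, -50, -37, -35, -21, 40]
  40 > parent -27 at index 4, swap → [46, 12, 2, -15, 40, -50, -37, -35, -21, -27]
  40 > parent 12 at index 1, swap → [46, 40, 2, -15, 12, -50, -37, -35, -21, -27]
Insert -25:
  append -25 at index 10 → [46, 40, 2, -15, 12, -50, -37, -35, -21, -27, -25] (no swap needed)
resulting array: [46, 40, 2, -15, 12, -50, -37, -35, -21, -27, -25]

8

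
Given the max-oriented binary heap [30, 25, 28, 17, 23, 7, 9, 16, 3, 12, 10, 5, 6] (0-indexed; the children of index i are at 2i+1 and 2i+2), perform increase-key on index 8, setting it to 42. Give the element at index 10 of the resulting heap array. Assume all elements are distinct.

10

set index 8 from 3 to 42 → [30, 25, 28, 17, 23, 7, 9, 16, 42, 12, 10, 5, 6]
42 > parent 17 at index 3, swap → [30, 25, 28, 42, 23, 7, 9, 16, 17, 12, 10, 5, 6]
42 > parent 25 at index 1, swap → [30, 42, 28, 25, 23, 7, 9, 16, 17, 12, 10, 5, 6]
42 > parent 30 at index 0, swap → [42, 30, 28, 25, 23, 7, 9, 16, 17, 12, 10, 5, 6]
resulting array: [42, 30, 28, 25, 23, 7, 9, 16, 17, 12, 10, 5, 6]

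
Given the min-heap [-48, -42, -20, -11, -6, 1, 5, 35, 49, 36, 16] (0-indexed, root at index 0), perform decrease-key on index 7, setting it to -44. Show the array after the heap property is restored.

[-48, -44, -20, -42, -6, 1, 5, -11, 49, 36, 16]

set index 7 from 35 to -44 → [-48, -42, -20, -11, -6, 1, 5, -44, 49, 36, 16]
-44 < parent -11 at index 3, swap → [-48, -42, -20, -44, -6, 1, 5, -11, 49, 36, 16]
-44 < parent -42 at index 1, swap → [-48, -44, -20, -42, -6, 1, 5, -11, 49, 36, 16]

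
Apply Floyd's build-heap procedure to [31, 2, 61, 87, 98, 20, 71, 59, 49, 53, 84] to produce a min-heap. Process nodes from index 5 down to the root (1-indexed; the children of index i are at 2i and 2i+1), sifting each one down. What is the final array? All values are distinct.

[2, 31, 20, 49, 53, 61, 71, 59, 87, 98, 84]

sift down from index 5:
  98 vs smaller child 53 at index 10, swap → [31, 2, 61, 87, 53, 20, 71, 59, 49, 98, 84]
sift down from index 4:
  87 vs smaller child 49 at index 9, swap → [31, 2, 61, 49, 53, 20, 71, 59, 87, 98, 84]
sift down from index 3:
  61 vs smaller child 20 at index 6, swap → [31, 2, 20, 49, 53, 61, 71, 59, 87, 98, 84]
sift down from index 2: already satisfies heap property
sift down from index 1:
  31 vs smaller child 2 at index 2, swap → [2, 31, 20, 49, 53, 61, 71, 59, 87, 98, 84]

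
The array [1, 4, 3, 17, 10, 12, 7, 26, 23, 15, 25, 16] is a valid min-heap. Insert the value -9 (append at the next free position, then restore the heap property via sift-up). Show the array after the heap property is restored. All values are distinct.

[-9, 4, 1, 17, 10, 3, 7, 26, 23, 15, 25, 16, 12]

append -9 at index 12 → [1, 4, 3, 17, 10, 12, 7, 26, 23, 15, 25, 16, -9]
-9 < parent 12 at index 5, swap → [1, 4, 3, 17, 10, -9, 7, 26, 23, 15, 25, 16, 12]
-9 < parent 3 at index 2, swap → [1, 4, -9, 17, 10, 3, 7, 26, 23, 15, 25, 16, 12]
-9 < parent 1 at index 0, swap → [-9, 4, 1, 17, 10, 3, 7, 26, 23, 15, 25, 16, 12]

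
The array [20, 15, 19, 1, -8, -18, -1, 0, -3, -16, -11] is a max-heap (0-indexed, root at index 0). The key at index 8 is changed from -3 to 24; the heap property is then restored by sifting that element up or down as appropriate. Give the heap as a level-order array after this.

[24, 20, 19, 15, -8, -18, -1, 0, 1, -16, -11]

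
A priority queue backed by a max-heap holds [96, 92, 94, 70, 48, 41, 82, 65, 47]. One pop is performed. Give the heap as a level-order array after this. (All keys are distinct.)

[94, 92, 82, 70, 48, 41, 47, 65]

remove root 96; move last element 47 to root → [47, 92, 94, 70, 48, 41, 82, 65]
47 vs larger child 94 at index 2, swap → [94, 92, 47, 70, 48, 41, 82, 65]
47 vs larger child 82 at index 6, swap → [94, 92, 82, 70, 48, 41, 47, 65]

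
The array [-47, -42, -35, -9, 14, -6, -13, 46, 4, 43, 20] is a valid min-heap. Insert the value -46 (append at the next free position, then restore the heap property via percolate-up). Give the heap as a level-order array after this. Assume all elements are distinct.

[-47, -42, -46, -9, 14, -35, -13, 46, 4, 43, 20, -6]

append -46 at index 11 → [-47, -42, -35, -9, 14, -6, -13, 46, 4, 43, 20, -46]
-46 < parent -6 at index 5, swap → [-47, -42, -35, -9, 14, -46, -13, 46, 4, 43, 20, -6]
-46 < parent -35 at index 2, swap → [-47, -42, -46, -9, 14, -35, -13, 46, 4, 43, 20, -6]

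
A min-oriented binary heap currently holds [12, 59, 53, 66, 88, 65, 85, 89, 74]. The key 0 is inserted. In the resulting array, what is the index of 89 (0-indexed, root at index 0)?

7

append 0 at index 9 → [12, 59, 53, 66, 88, 65, 85, 89, 74, 0]
0 < parent 88 at index 4, swap → [12, 59, 53, 66, 0, 65, 85, 89, 74, 88]
0 < parent 59 at index 1, swap → [12, 0, 53, 66, 59, 65, 85, 89, 74, 88]
0 < parent 12 at index 0, swap → [0, 12, 53, 66, 59, 65, 85, 89, 74, 88]
resulting array: [0, 12, 53, 66, 59, 65, 85, 89, 74, 88]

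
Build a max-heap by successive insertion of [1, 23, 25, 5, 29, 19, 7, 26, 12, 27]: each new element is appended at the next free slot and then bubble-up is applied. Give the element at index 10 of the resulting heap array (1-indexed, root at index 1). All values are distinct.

Insert 1:
  append 1 at index 1 → [1] (no swap needed)
Insert 23:
  append 23 at index 2 → [1, 23]
  23 > parent 1 at index 1, swap → [23, 1]
Insert 25:
  append 25 at index 3 → [23, 1, 25]
  25 > parent 23 at index 1, swap → [25, 1, 23]
Insert 5:
  append 5 at index 4 → [25, 1, 23, 5]
  5 > parent 1 at index 2, swap → [25, 5, 23, 1]
Insert 29:
  append 29 at index 5 → [25, 5, 23, 1, 29]
  29 > parent 5 at index 2, swap → [25, 29, 23, 1, 5]
  29 > parent 25 at index 1, swap → [29, 25, 23, 1, 5]
Insert 19:
  append 19 at index 6 → [29, 25, 23, 1, 5, 19] (no swap needed)
Insert 7:
  append 7 at index 7 → [29, 25, 23, 1, 5, 19, 7] (no swap needed)
Insert 26:
  append 26 at index 8 → [29, 25, 23, 1, 5, 19, 7, 26]
  26 > parent 1 at index 4, swap → [29, 25, 23, 26, 5, 19, 7, 1]
  26 > parent 25 at index 2, swap → [29, 26, 23, 25, 5, 19, 7, 1]
Insert 12:
  append 12 at index 9 → [29, 26, 23, 25, 5, 19, 7, 1, 12] (no swap needed)
Insert 27:
  append 27 at index 10 → [29, 26, 23, 25, 5, 19, 7, 1, 12, 27]
  27 > parent 5 at index 5, swap → [29, 26, 23, 25, 27, 19, 7, 1, 12, 5]
  27 > parent 26 at index 2, swap → [29, 27, 23, 25, 26, 19, 7, 1, 12, 5]
resulting array: [29, 27, 23, 25, 26, 19, 7, 1, 12, 5]

5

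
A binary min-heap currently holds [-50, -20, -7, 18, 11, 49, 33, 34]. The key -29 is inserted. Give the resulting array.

[-50, -29, -7, -20, 11, 49, 33, 34, 18]

append -29 at index 8 → [-50, -20, -7, 18, 11, 49, 33, 34, -29]
-29 < parent 18 at index 3, swap → [-50, -20, -7, -29, 11, 49, 33, 34, 18]
-29 < parent -20 at index 1, swap → [-50, -29, -7, -20, 11, 49, 33, 34, 18]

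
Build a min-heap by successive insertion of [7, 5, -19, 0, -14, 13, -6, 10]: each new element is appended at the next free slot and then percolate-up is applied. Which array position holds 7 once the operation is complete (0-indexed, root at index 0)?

Insert 7:
  append 7 at index 0 → [7] (no swap needed)
Insert 5:
  append 5 at index 1 → [7, 5]
  5 < parent 7 at index 0, swap → [5, 7]
Insert -19:
  append -19 at index 2 → [5, 7, -19]
  -19 < parent 5 at index 0, swap → [-19, 7, 5]
Insert 0:
  append 0 at index 3 → [-19, 7, 5, 0]
  0 < parent 7 at index 1, swap → [-19, 0, 5, 7]
Insert -14:
  append -14 at index 4 → [-19, 0, 5, 7, -14]
  -14 < parent 0 at index 1, swap → [-19, -14, 5, 7, 0]
Insert 13:
  append 13 at index 5 → [-19, -14, 5, 7, 0, 13] (no swap needed)
Insert -6:
  append -6 at index 6 → [-19, -14, 5, 7, 0, 13, -6]
  -6 < parent 5 at index 2, swap → [-19, -14, -6, 7, 0, 13, 5]
Insert 10:
  append 10 at index 7 → [-19, -14, -6, 7, 0, 13, 5, 10] (no swap needed)
resulting array: [-19, -14, -6, 7, 0, 13, 5, 10]

3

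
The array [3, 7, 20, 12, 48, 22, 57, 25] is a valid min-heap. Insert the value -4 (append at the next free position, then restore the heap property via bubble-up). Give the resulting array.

[-4, 3, 20, 7, 48, 22, 57, 25, 12]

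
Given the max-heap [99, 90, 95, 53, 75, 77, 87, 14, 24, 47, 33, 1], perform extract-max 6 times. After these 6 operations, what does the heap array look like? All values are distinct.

[53, 47, 33, 14, 1, 24]

extract-max #1 returns 99:
  remove root 99; move last element 1 to root → [1, 90, 95, 53, 75, 77, 87, 14, 24, 47, 33]
  1 vs larger child 95 at index 2, swap → [95, 90, 1, 53, 75, 77, 87, 14, 24, 47, 33]
  1 vs larger child 87 at index 6, swap → [95, 90, 87, 53, 75, 77, 1, 14, 24, 47, 33]
extract-max #2 returns 95:
  remove root 95; move last element 33 to root → [33, 90, 87, 53, 75, 77, 1, 14, 24, 47]
  33 vs larger child 90 at index 1, swap → [90, 33, 87, 53, 75, 77, 1, 14, 24, 47]
  33 vs larger child 75 at index 4, swap → [90, 75, 87, 53, 33, 77, 1, 14, 24, 47]
  33 vs only child 47 at index 9, swap → [90, 75, 87, 53, 47, 77, 1, 14, 24, 33]
extract-max #3 returns 90:
  remove root 90; move last element 33 to root → [33, 75, 87, 53, 47, 77, 1, 14, 24]
  33 vs larger child 87 at index 2, swap → [87, 75, 33, 53, 47, 77, 1, 14, 24]
  33 vs larger child 77 at index 5, swap → [87, 75, 77, 53, 47, 33, 1, 14, 24]
extract-max #4 returns 87:
  remove root 87; move last element 24 to root → [24, 75, 77, 53, 47, 33, 1, 14]
  24 vs larger child 77 at index 2, swap → [77, 75, 24, 53, 47, 33, 1, 14]
  24 vs larger child 33 at index 5, swap → [77, 75, 33, 53, 47, 24, 1, 14]
extract-max #5 returns 77:
  remove root 77; move last element 14 to root → [14, 75, 33, 53, 47, 24, 1]
  14 vs larger child 75 at index 1, swap → [75, 14, 33, 53, 47, 24, 1]
  14 vs larger child 53 at index 3, swap → [75, 53, 33, 14, 47, 24, 1]
extract-max #6 returns 75:
  remove root 75; move last element 1 to root → [1, 53, 33, 14, 47, 24]
  1 vs larger child 53 at index 1, swap → [53, 1, 33, 14, 47, 24]
  1 vs larger child 47 at index 4, swap → [53, 47, 33, 14, 1, 24]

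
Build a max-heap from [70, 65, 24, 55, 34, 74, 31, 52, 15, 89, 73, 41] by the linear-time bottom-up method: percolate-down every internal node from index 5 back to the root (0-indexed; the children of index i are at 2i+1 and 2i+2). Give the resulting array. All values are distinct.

[89, 73, 74, 55, 70, 41, 31, 52, 15, 34, 65, 24]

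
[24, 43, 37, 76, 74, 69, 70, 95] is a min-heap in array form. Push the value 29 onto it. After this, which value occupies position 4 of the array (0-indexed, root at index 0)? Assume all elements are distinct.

74

append 29 at index 8 → [24, 43, 37, 76, 74, 69, 70, 95, 29]
29 < parent 76 at index 3, swap → [24, 43, 37, 29, 74, 69, 70, 95, 76]
29 < parent 43 at index 1, swap → [24, 29, 37, 43, 74, 69, 70, 95, 76]
resulting array: [24, 29, 37, 43, 74, 69, 70, 95, 76]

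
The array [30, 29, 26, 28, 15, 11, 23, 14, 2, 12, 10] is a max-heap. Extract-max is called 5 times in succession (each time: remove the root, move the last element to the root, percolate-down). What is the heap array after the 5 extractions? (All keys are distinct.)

[15, 14, 11, 2, 12, 10]

extract-max #1 returns 30:
  remove root 30; move last element 10 to root → [10, 29, 26, 28, 15, 11, 23, 14, 2, 12]
  10 vs larger child 29 at index 1, swap → [29, 10, 26, 28, 15, 11, 23, 14, 2, 12]
  10 vs larger child 28 at index 3, swap → [29, 28, 26, 10, 15, 11, 23, 14, 2, 12]
  10 vs larger child 14 at index 7, swap → [29, 28, 26, 14, 15, 11, 23, 10, 2, 12]
extract-max #2 returns 29:
  remove root 29; move last element 12 to root → [12, 28, 26, 14, 15, 11, 23, 10, 2]
  12 vs larger child 28 at index 1, swap → [28, 12, 26, 14, 15, 11, 23, 10, 2]
  12 vs larger child 15 at index 4, swap → [28, 15, 26, 14, 12, 11, 23, 10, 2]
extract-max #3 returns 28:
  remove root 28; move last element 2 to root → [2, 15, 26, 14, 12, 11, 23, 10]
  2 vs larger child 26 at index 2, swap → [26, 15, 2, 14, 12, 11, 23, 10]
  2 vs larger child 23 at index 6, swap → [26, 15, 23, 14, 12, 11, 2, 10]
extract-max #4 returns 26:
  remove root 26; move last element 10 to root → [10, 15, 23, 14, 12, 11, 2]
  10 vs larger child 23 at index 2, swap → [23, 15, 10, 14, 12, 11, 2]
  10 vs larger child 11 at index 5, swap → [23, 15, 11, 14, 12, 10, 2]
extract-max #5 returns 23:
  remove root 23; move last element 2 to root → [2, 15, 11, 14, 12, 10]
  2 vs larger child 15 at index 1, swap → [15, 2, 11, 14, 12, 10]
  2 vs larger child 14 at index 3, swap → [15, 14, 11, 2, 12, 10]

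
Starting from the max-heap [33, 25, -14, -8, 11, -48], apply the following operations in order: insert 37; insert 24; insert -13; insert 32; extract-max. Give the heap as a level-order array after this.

insert 37:
  append 37 at index 6 → [33, 25, -14, -8, 11, -48, 37]
  37 > parent -14 at index 2, swap → [33, 25, 37, -8, 11, -48, -14]
  37 > parent 33 at index 0, swap → [37, 25, 33, -8, 11, -48, -14]
insert 24:
  append 24 at index 7 → [37, 25, 33, -8, 11, -48, -14, 24]
  24 > parent -8 at index 3, swap → [37, 25, 33, 24, 11, -48, -14, -8]
insert -13:
  append -13 at index 8 → [37, 25, 33, 24, 11, -48, -14, -8, -13] (no swap needed)
insert 32:
  append 32 at index 9 → [37, 25, 33, 24, 11, -48, -14, -8, -13, 32]
  32 > parent 11 at index 4, swap → [37, 25, 33, 24, 32, -48, -14, -8, -13, 11]
  32 > parent 25 at index 1, swap → [37, 32, 33, 24, 25, -48, -14, -8, -13, 11]
extract-max → returns 37:
  remove root 37; move last element 11 to root → [11, 32, 33, 24, 25, -48, -14, -8, -13]
  11 vs larger child 33 at index 2, swap → [33, 32, 11, 24, 25, -48, -14, -8, -13]

[33, 32, 11, 24, 25, -48, -14, -8, -13]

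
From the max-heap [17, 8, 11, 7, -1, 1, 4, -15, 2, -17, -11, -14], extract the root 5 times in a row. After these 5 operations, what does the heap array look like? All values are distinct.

extract-max #1 returns 17:
  remove root 17; move last element -14 to root → [-14, 8, 11, 7, -1, 1, 4, -15, 2, -17, -11]
  -14 vs larger child 11 at index 2, swap → [11, 8, -14, 7, -1, 1, 4, -15, 2, -17, -11]
  -14 vs larger child 4 at index 6, swap → [11, 8, 4, 7, -1, 1, -14, -15, 2, -17, -11]
extract-max #2 returns 11:
  remove root 11; move last element -11 to root → [-11, 8, 4, 7, -1, 1, -14, -15, 2, -17]
  -11 vs larger child 8 at index 1, swap → [8, -11, 4, 7, -1, 1, -14, -15, 2, -17]
  -11 vs larger child 7 at index 3, swap → [8, 7, 4, -11, -1, 1, -14, -15, 2, -17]
  -11 vs larger child 2 at index 8, swap → [8, 7, 4, 2, -1, 1, -14, -15, -11, -17]
extract-max #3 returns 8:
  remove root 8; move last element -17 to root → [-17, 7, 4, 2, -1, 1, -14, -15, -11]
  -17 vs larger child 7 at index 1, swap → [7, -17, 4, 2, -1, 1, -14, -15, -11]
  -17 vs larger child 2 at index 3, swap → [7, 2, 4, -17, -1, 1, -14, -15, -11]
  -17 vs larger child -11 at index 8, swap → [7, 2, 4, -11, -1, 1, -14, -15, -17]
extract-max #4 returns 7:
  remove root 7; move last element -17 to root → [-17, 2, 4, -11, -1, 1, -14, -15]
  -17 vs larger child 4 at index 2, swap → [4, 2, -17, -11, -1, 1, -14, -15]
  -17 vs larger child 1 at index 5, swap → [4, 2, 1, -11, -1, -17, -14, -15]
extract-max #5 returns 4:
  remove root 4; move last element -15 to root → [-15, 2, 1, -11, -1, -17, -14]
  -15 vs larger child 2 at index 1, swap → [2, -15, 1, -11, -1, -17, -14]
  -15 vs larger child -1 at index 4, swap → [2, -1, 1, -11, -15, -17, -14]

[2, -1, 1, -11, -15, -17, -14]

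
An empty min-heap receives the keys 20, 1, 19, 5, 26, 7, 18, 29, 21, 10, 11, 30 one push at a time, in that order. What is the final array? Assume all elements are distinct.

[1, 5, 7, 20, 10, 19, 18, 29, 21, 26, 11, 30]

Insert 20:
  append 20 at index 0 → [20] (no swap needed)
Insert 1:
  append 1 at index 1 → [20, 1]
  1 < parent 20 at index 0, swap → [1, 20]
Insert 19:
  append 19 at index 2 → [1, 20, 19] (no swap needed)
Insert 5:
  append 5 at index 3 → [1, 20, 19, 5]
  5 < parent 20 at index 1, swap → [1, 5, 19, 20]
Insert 26:
  append 26 at index 4 → [1, 5, 19, 20, 26] (no swap needed)
Insert 7:
  append 7 at index 5 → [1, 5, 19, 20, 26, 7]
  7 < parent 19 at index 2, swap → [1, 5, 7, 20, 26, 19]
Insert 18:
  append 18 at index 6 → [1, 5, 7, 20, 26, 19, 18] (no swap needed)
Insert 29:
  append 29 at index 7 → [1, 5, 7, 20, 26, 19, 18, 29] (no swap needed)
Insert 21:
  append 21 at index 8 → [1, 5, 7, 20, 26, 19, 18, 29, 21] (no swap needed)
Insert 10:
  append 10 at index 9 → [1, 5, 7, 20, 26, 19, 18, 29, 21, 10]
  10 < parent 26 at index 4, swap → [1, 5, 7, 20, 10, 19, 18, 29, 21, 26]
Insert 11:
  append 11 at index 10 → [1, 5, 7, 20, 10, 19, 18, 29, 21, 26, 11] (no swap needed)
Insert 30:
  append 30 at index 11 → [1, 5, 7, 20, 10, 19, 18, 29, 21, 26, 11, 30] (no swap needed)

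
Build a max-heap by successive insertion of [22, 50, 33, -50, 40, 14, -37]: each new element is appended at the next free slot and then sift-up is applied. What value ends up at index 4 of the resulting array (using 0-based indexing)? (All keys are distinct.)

22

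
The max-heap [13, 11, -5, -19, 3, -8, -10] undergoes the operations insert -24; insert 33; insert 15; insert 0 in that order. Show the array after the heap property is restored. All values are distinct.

[33, 15, -5, 11, 13, -8, -10, -24, -19, 3, 0]

insert -24:
  append -24 at index 7 → [13, 11, -5, -19, 3, -8, -10, -24] (no swap needed)
insert 33:
  append 33 at index 8 → [13, 11, -5, -19, 3, -8, -10, -24, 33]
  33 > parent -19 at index 3, swap → [13, 11, -5, 33, 3, -8, -10, -24, -19]
  33 > parent 11 at index 1, swap → [13, 33, -5, 11, 3, -8, -10, -24, -19]
  33 > parent 13 at index 0, swap → [33, 13, -5, 11, 3, -8, -10, -24, -19]
insert 15:
  append 15 at index 9 → [33, 13, -5, 11, 3, -8, -10, -24, -19, 15]
  15 > parent 3 at index 4, swap → [33, 13, -5, 11, 15, -8, -10, -24, -19, 3]
  15 > parent 13 at index 1, swap → [33, 15, -5, 11, 13, -8, -10, -24, -19, 3]
insert 0:
  append 0 at index 10 → [33, 15, -5, 11, 13, -8, -10, -24, -19, 3, 0] (no swap needed)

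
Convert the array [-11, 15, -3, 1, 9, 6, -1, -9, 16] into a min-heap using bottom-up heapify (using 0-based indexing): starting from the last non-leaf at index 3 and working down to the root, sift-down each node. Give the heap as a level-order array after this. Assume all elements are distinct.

sift down from index 3:
  1 vs smaller child -9 at index 7, swap → [-11, 15, -3, -9, 9, 6, -1, 1, 16]
sift down from index 2: already satisfies heap property
sift down from index 1:
  15 vs smaller child -9 at index 3, swap → [-11, -9, -3, 15, 9, 6, -1, 1, 16]
  15 vs smaller child 1 at index 7, swap → [-11, -9, -3, 1, 9, 6, -1, 15, 16]
sift down from index 0: already satisfies heap property

[-11, -9, -3, 1, 9, 6, -1, 15, 16]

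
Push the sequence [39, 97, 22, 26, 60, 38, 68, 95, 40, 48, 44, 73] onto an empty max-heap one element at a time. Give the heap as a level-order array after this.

[97, 95, 73, 60, 48, 68, 38, 26, 40, 39, 44, 22]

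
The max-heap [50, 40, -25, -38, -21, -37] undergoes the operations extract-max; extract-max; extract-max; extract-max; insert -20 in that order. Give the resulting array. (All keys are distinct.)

extract-max → returns 50:
  remove root 50; move last element -37 to root → [-37, 40, -25, -38, -21]
  -37 vs larger child 40 at index 1, swap → [40, -37, -25, -38, -21]
  -37 vs larger child -21 at index 4, swap → [40, -21, -25, -38, -37]
extract-max → returns 40:
  remove root 40; move last element -37 to root → [-37, -21, -25, -38]
  -37 vs larger child -21 at index 1, swap → [-21, -37, -25, -38]
extract-max → returns -21:
  remove root -21; move last element -38 to root → [-38, -37, -25]
  -38 vs larger child -25 at index 2, swap → [-25, -37, -38]
extract-max → returns -25:
  remove root -25; move last element -38 to root → [-38, -37]
  -38 vs only child -37 at index 1, swap → [-37, -38]
insert -20:
  append -20 at index 2 → [-37, -38, -20]
  -20 > parent -37 at index 0, swap → [-20, -38, -37]

[-20, -38, -37]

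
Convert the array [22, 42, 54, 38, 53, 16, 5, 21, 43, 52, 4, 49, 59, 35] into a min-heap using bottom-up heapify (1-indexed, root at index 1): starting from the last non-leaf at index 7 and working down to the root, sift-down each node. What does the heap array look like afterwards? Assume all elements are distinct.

sift down from index 7: already satisfies heap property
sift down from index 6: already satisfies heap property
sift down from index 5:
  53 vs smaller child 4 at index 11, swap → [22, 42, 54, 38, 4, 16, 5, 21, 43, 52, 53, 49, 59, 35]
sift down from index 4:
  38 vs smaller child 21 at index 8, swap → [22, 42, 54, 21, 4, 16, 5, 38, 43, 52, 53, 49, 59, 35]
sift down from index 3:
  54 vs smaller child 5 at index 7, swap → [22, 42, 5, 21, 4, 16, 54, 38, 43, 52, 53, 49, 59, 35]
  54 vs only child 35 at index 14, swap → [22, 42, 5, 21, 4, 16, 35, 38, 43, 52, 53, 49, 59, 54]
sift down from index 2:
  42 vs smaller child 4 at index 5, swap → [22, 4, 5, 21, 42, 16, 35, 38, 43, 52, 53, 49, 59, 54]
sift down from index 1:
  22 vs smaller child 4 at index 2, swap → [4, 22, 5, 21, 42, 16, 35, 38, 43, 52, 53, 49, 59, 54]
  22 vs smaller child 21 at index 4, swap → [4, 21, 5, 22, 42, 16, 35, 38, 43, 52, 53, 49, 59, 54]

[4, 21, 5, 22, 42, 16, 35, 38, 43, 52, 53, 49, 59, 54]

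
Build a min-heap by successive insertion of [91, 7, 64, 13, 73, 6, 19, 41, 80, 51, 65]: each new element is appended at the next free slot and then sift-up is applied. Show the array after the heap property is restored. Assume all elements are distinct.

[6, 13, 7, 41, 51, 64, 19, 91, 80, 73, 65]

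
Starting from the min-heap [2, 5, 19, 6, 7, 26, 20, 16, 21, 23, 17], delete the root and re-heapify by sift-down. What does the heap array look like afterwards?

[5, 6, 19, 16, 7, 26, 20, 17, 21, 23]

remove root 2; move last element 17 to root → [17, 5, 19, 6, 7, 26, 20, 16, 21, 23]
17 vs smaller child 5 at index 1, swap → [5, 17, 19, 6, 7, 26, 20, 16, 21, 23]
17 vs smaller child 6 at index 3, swap → [5, 6, 19, 17, 7, 26, 20, 16, 21, 23]
17 vs smaller child 16 at index 7, swap → [5, 6, 19, 16, 7, 26, 20, 17, 21, 23]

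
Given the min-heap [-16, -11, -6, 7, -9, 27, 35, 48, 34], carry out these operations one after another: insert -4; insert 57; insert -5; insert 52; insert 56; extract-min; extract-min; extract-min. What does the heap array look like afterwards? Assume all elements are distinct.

[-6, -4, -5, 7, 52, 27, 35, 48, 34, 56, 57]

insert -4:
  append -4 at index 9 → [-16, -11, -6, 7, -9, 27, 35, 48, 34, -4] (no swap needed)
insert 57:
  append 57 at index 10 → [-16, -11, -6, 7, -9, 27, 35, 48, 34, -4, 57] (no swap needed)
insert -5:
  append -5 at index 11 → [-16, -11, -6, 7, -9, 27, 35, 48, 34, -4, 57, -5]
  -5 < parent 27 at index 5, swap → [-16, -11, -6, 7, -9, -5, 35, 48, 34, -4, 57, 27]
insert 52:
  append 52 at index 12 → [-16, -11, -6, 7, -9, -5, 35, 48, 34, -4, 57, 27, 52] (no swap needed)
insert 56:
  append 56 at index 13 → [-16, -11, -6, 7, -9, -5, 35, 48, 34, -4, 57, 27, 52, 56] (no swap needed)
extract-min → returns -16:
  remove root -16; move last element 56 to root → [56, -11, -6, 7, -9, -5, 35, 48, 34, -4, 57, 27, 52]
  56 vs smaller child -11 at index 1, swap → [-11, 56, -6, 7, -9, -5, 35, 48, 34, -4, 57, 27, 52]
  56 vs smaller child -9 at index 4, swap → [-11, -9, -6, 7, 56, -5, 35, 48, 34, -4, 57, 27, 52]
  56 vs smaller child -4 at index 9, swap → [-11, -9, -6, 7, -4, -5, 35, 48, 34, 56, 57, 27, 52]
extract-min → returns -11:
  remove root -11; move last element 52 to root → [52, -9, -6, 7, -4, -5, 35, 48, 34, 56, 57, 27]
  52 vs smaller child -9 at index 1, swap → [-9, 52, -6, 7, -4, -5, 35, 48, 34, 56, 57, 27]
  52 vs smaller child -4 at index 4, swap → [-9, -4, -6, 7, 52, -5, 35, 48, 34, 56, 57, 27]
extract-min → returns -9:
  remove root -9; move last element 27 to root → [27, -4, -6, 7, 52, -5, 35, 48, 34, 56, 57]
  27 vs smaller child -6 at index 2, swap → [-6, -4, 27, 7, 52, -5, 35, 48, 34, 56, 57]
  27 vs smaller child -5 at index 5, swap → [-6, -4, -5, 7, 52, 27, 35, 48, 34, 56, 57]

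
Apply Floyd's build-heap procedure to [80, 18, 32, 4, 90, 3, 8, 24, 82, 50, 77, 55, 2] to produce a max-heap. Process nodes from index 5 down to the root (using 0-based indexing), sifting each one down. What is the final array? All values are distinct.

sift down from index 5:
  3 vs larger child 55 at index 11, swap → [80, 18, 32, 4, 90, 55, 8, 24, 82, 50, 77, 3, 2]
sift down from index 4: already satisfies heap property
sift down from index 3:
  4 vs larger child 82 at index 8, swap → [80, 18, 32, 82, 90, 55, 8, 24, 4, 50, 77, 3, 2]
sift down from index 2:
  32 vs larger child 55 at index 5, swap → [80, 18, 55, 82, 90, 32, 8, 24, 4, 50, 77, 3, 2]
sift down from index 1:
  18 vs larger child 90 at index 4, swap → [80, 90, 55, 82, 18, 32, 8, 24, 4, 50, 77, 3, 2]
  18 vs larger child 77 at index 10, swap → [80, 90, 55, 82, 77, 32, 8, 24, 4, 50, 18, 3, 2]
sift down from index 0:
  80 vs larger child 90 at index 1, swap → [90, 80, 55, 82, 77, 32, 8, 24, 4, 50, 18, 3, 2]
  80 vs larger child 82 at index 3, swap → [90, 82, 55, 80, 77, 32, 8, 24, 4, 50, 18, 3, 2]

[90, 82, 55, 80, 77, 32, 8, 24, 4, 50, 18, 3, 2]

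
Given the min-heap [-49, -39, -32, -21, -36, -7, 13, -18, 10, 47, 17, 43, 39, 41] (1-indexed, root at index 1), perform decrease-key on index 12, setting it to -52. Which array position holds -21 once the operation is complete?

set index 12 from 43 to -52 → [-49, -39, -32, -21, -36, -7, 13, -18, 10, 47, 17, -52, 39, 41]
-52 < parent -7 at index 6, swap → [-49, -39, -32, -21, -36, -52, 13, -18, 10, 47, 17, -7, 39, 41]
-52 < parent -32 at index 3, swap → [-49, -39, -52, -21, -36, -32, 13, -18, 10, 47, 17, -7, 39, 41]
-52 < parent -49 at index 1, swap → [-52, -39, -49, -21, -36, -32, 13, -18, 10, 47, 17, -7, 39, 41]
resulting array: [-52, -39, -49, -21, -36, -32, 13, -18, 10, 47, 17, -7, 39, 41]

4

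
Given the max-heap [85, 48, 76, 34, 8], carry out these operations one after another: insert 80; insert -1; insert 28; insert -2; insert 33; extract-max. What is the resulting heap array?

[80, 48, 76, 34, 33, 8, -1, 28, -2]

insert 80:
  append 80 at index 5 → [85, 48, 76, 34, 8, 80]
  80 > parent 76 at index 2, swap → [85, 48, 80, 34, 8, 76]
insert -1:
  append -1 at index 6 → [85, 48, 80, 34, 8, 76, -1] (no swap needed)
insert 28:
  append 28 at index 7 → [85, 48, 80, 34, 8, 76, -1, 28] (no swap needed)
insert -2:
  append -2 at index 8 → [85, 48, 80, 34, 8, 76, -1, 28, -2] (no swap needed)
insert 33:
  append 33 at index 9 → [85, 48, 80, 34, 8, 76, -1, 28, -2, 33]
  33 > parent 8 at index 4, swap → [85, 48, 80, 34, 33, 76, -1, 28, -2, 8]
extract-max → returns 85:
  remove root 85; move last element 8 to root → [8, 48, 80, 34, 33, 76, -1, 28, -2]
  8 vs larger child 80 at index 2, swap → [80, 48, 8, 34, 33, 76, -1, 28, -2]
  8 vs larger child 76 at index 5, swap → [80, 48, 76, 34, 33, 8, -1, 28, -2]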